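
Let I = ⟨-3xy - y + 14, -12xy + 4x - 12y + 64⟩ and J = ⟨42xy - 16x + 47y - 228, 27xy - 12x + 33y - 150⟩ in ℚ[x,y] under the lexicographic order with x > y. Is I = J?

Two ideals are equal iff their reduced Gröbner bases coincide (the reduced basis is unique for a fixed ordering).
Buchberger on the first generating set:
f_1 = -3xy - y + 14, LT = xy.
f_2 = -12xy + 4x - 12y + 64, LT = xy.

S(f_1,f_2): lcm = xy. S = ⅓x - ⅔y + ⅔.
  leading term x: no divisor's leading term divides it; move ⅓x to the remainder.
  leading term y: no divisor's leading term divides it; move -⅔y to the remainder.
  leading term 1: no divisor's leading term divides it; move ⅔ to the remainder.
  remainder ⅓x - ⅔y + ⅔ ≠ 0; add g_3 = ⅓x - ⅔y + ⅔ to the basis.

S(f_1,g_3): lcm = xy. S = 2y² - 5/3y - 14/3.
  leading term y²: no divisor's leading term divides it; move 2y² to the remainder.
  leading term y: no divisor's leading term divides it; move -5/3y to the remainder.
  leading term 1: no divisor's leading term divides it; move -14/3 to the remainder.
  remainder 2y² - 5/3y - 14/3 ≠ 0; add g_4 = 2y² - 5/3y - 14/3 to the basis.

The other S-polynomials (S(f_2,g_3), S(f_1,g_4), S(f_2,g_4), S(g_3,g_4)) all reduce to 0 modulo the current basis, so we have a Gröbner basis.
Inter-reduce: drop elements whose leading term is divisible by another's, tail-reduce, and make monic.
Reduced Gröbner basis: {x - 2y + 2, y² - ⅚y - 7/3}.

Buchberger on the second generating set:
h_1 = 42xy - 16x + 47y - 228, LT = xy.
h_2 = 27xy - 12x + 33y - 150, LT = xy.

S(h_1,h_2): lcm = xy. S = 4/63x - 13/126y + 8/63.
  leading term x: no divisor's leading term divides it; move 4/63x to the remainder.
  leading term y: no divisor's leading term divides it; move -13/126y to the remainder.
  leading term 1: no divisor's leading term divides it; move 8/63 to the remainder.
  remainder 4/63x - 13/126y + 8/63 ≠ 0; add k_3 = 4/63x - 13/126y + 8/63 to the basis.

S(h_1,k_3): lcm = xy. S = -8/21x + 13/8y² - 37/42y - 38/7.
  leading term x: subtract (-6)·k_3 from -8/21x + 13/8y² - 37/42y - 38/7 → 13/8y² - 3/2y - 14/3
  leading term y²: no divisor's leading term divides it; move 13/8y² to the remainder.
  leading term y: no divisor's leading term divides it; move -3/2y to the remainder.
  leading term 1: no divisor's leading term divides it; move -14/3 to the remainder.
  remainder 13/8y² - 3/2y - 14/3 ≠ 0; add k_4 = 13/8y² - 3/2y - 14/3 to the basis.

The other S-polynomials (S(h_2,k_3), S(h_1,k_4), S(h_2,k_4), S(k_3,k_4)) all reduce to 0 modulo the current basis, so we have a Gröbner basis.
Inter-reduce: drop elements whose leading term is divisible by another's, tail-reduce, and make monic.
Reduced Gröbner basis: {x - 13/8y + 2, y² - 12/13y - 112/39}.

Since the reduced bases disagree, the two ideals are not the same.

No, the ideals differ.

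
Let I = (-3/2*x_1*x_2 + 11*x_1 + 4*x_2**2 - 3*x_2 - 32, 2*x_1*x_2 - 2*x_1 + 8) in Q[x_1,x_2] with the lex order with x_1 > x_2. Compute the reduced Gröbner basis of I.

f_1 = -3/2*x_1*x_2 + 11*x_1 + 4*x_2**2 - 3*x_2 - 32, LT = x_1*x_2.
f_2 = 2*x_1*x_2 - 2*x_1 + 8, LT = x_1*x_2.

S(f_1,f_2): lcm = x_1*x_2. S = -19/3*x_1 - 8/3*x_2**2 + 2*x_2 + 52/3.
  leading term x_1: no divisor's leading term divides it; move -19/3*x_1 to the remainder.
  leading term x_2**2: no divisor's leading term divides it; move -8/3*x_2**2 to the remainder.
  leading term x_2: no divisor's leading term divides it; move 2*x_2 to the remainder.
  leading term 1: no divisor's leading term divides it; move 52/3 to the remainder.
  remainder -19/3*x_1 - 8/3*x_2**2 + 2*x_2 + 52/3 ≠ 0; add g_3 = -19/3*x_1 - 8/3*x_2**2 + 2*x_2 + 52/3 to the basis.

S(f_1,g_3): lcm = x_1*x_2. S = -22/3*x_1 - 8/19*x_2**3 - 134/57*x_2**2 + 90/19*x_2 + 64/3.
  leading term x_1: subtract (22/19)·g_3 from -22/3*x_1 - 8/19*x_2**3 - 134/57*x_2**2 + 90/19*x_2 + 64/3 → -8/19*x_2**3 + 14/19*x_2**2 + 46/19*x_2 + 24/19
  leading term x_2**3: no divisor's leading term divides it; move -8/19*x_2**3 to the remainder.
  leading term x_2**2: no divisor's leading term divides it; move 14/19*x_2**2 to the remainder.
  leading term x_2: no divisor's leading term divides it; move 46/19*x_2 to the remainder.
  leading term 1: no divisor's leading term divides it; move 24/19 to the remainder.
  remainder -8/19*x_2**3 + 14/19*x_2**2 + 46/19*x_2 + 24/19 ≠ 0; add g_4 = -8/19*x_2**3 + 14/19*x_2**2 + 46/19*x_2 + 24/19 to the basis.

S(f_2,g_3): lcm = x_1*x_2. S = -x_1 - 8/19*x_2**3 + 6/19*x_2**2 + 52/19*x_2 + 4.
  leading term x_1: subtract (3/19)·g_3 from -x_1 - 8/19*x_2**3 + 6/19*x_2**2 + 52/19*x_2 + 4 → -8/19*x_2**3 + 14/19*x_2**2 + 46/19*x_2 + 24/19
  leading term x_2**3: subtract (1)·g_4 from -8/19*x_2**3 + 14/19*x_2**2 + 46/19*x_2 + 24/19 → 0
  remainder 0.

S(f_1,g_4): lcm = x_1*x_2**3. S = -67/12*x_1*x_2**2 + 23/4*x_1*x_2 + 3*x_1 - 8/3*x_2**4 + 2*x_2**3 + 64/3*x_2**2.
  leading term x_1*x_2**2: subtract (67/18*x_2)·f_1 from -67/12*x_1*x_2**2 + 23/4*x_1*x_2 + 3*x_1 - 8/3*x_2**4 + 2*x_2**3 + 64/3*x_2**2 → -1267/36*x_1*x_2 + 3*x_1 - 8/3*x_2**4 - 116/9*x_2**3 + 65/2*x_2**2 + 1072/9*x_2
  leading term x_1*x_2: subtract (1267/54)·f_1 from -1267/36*x_1*x_2 + 3*x_1 - 8/3*x_2**4 - 116/9*x_2**3 + 65/2*x_2**2 + 1072/9*x_2 → -13775/54*x_1 - 8/3*x_2**4 - 116/9*x_2**3 - 3313/54*x_2**2 + 379/2*x_2 + 20272/27
  leading term x_1: subtract (725/18)·g_3 from -13775/54*x_1 - 8/3*x_2**4 - 116/9*x_2**3 - 3313/54*x_2**2 + 379/2*x_2 + 20272/27 → -8/3*x_2**4 - 116/9*x_2**3 + 829/18*x_2**2 + 1961/18*x_2 + 158/3
  leading term x_2**4: subtract (19/3*x_2)·g_4 from -8/3*x_2**4 - 116/9*x_2**3 + 829/18*x_2**2 + 1961/18*x_2 + 158/3 → -158/9*x_2**3 + 553/18*x_2**2 + 1817/18*x_2 + 158/3
  leading term x_2**3: subtract (1501/36)·g_4 from -158/9*x_2**3 + 553/18*x_2**2 + 1817/18*x_2 + 158/3 → 0
  remainder 0.

S(f_2,g_4): lcm = x_1*x_2**3. S = 3/4*x_1*x_2**2 + 23/4*x_1*x_2 + 3*x_1 + 4*x_2**2.
  leading term x_1*x_2**2: subtract (-1/2*x_2)·f_1 from 3/4*x_1*x_2**2 + 23/4*x_1*x_2 + 3*x_1 + 4*x_2**2 → 45/4*x_1*x_2 + 3*x_1 + 2*x_2**3 + 5/2*x_2**2 - 16*x_2
  leading term x_1*x_2: subtract (-15/2)·f_1 from 45/4*x_1*x_2 + 3*x_1 + 2*x_2**3 + 5/2*x_2**2 - 16*x_2 → 171/2*x_1 + 2*x_2**3 + 65/2*x_2**2 - 77/2*x_2 - 240
  leading term x_1: subtract (-27/2)·g_3 from 171/2*x_1 + 2*x_2**3 + 65/2*x_2**2 - 77/2*x_2 - 240 → 2*x_2**3 - 7/2*x_2**2 - 23/2*x_2 - 6
  leading term x_2**3: subtract (-19/4)·g_4 from 2*x_2**3 - 7/2*x_2**2 - 23/2*x_2 - 6 → 0
  remainder 0.

S(g_3,g_4): leading monomials are coprime, so the S-polynomial reduces to 0 (Buchberger's first criterion).
Every S-polynomial of the final basis reduces to 0, so we have a Gröbner basis.
Inter-reduce: drop elements whose leading term is divisible by another's, tail-reduce, and make monic.

G = {x_1 + 8/19*x_2**2 - 6/19*x_2 - 52/19, x_2**3 - 7/4*x_2**2 - 23/4*x_2 - 3}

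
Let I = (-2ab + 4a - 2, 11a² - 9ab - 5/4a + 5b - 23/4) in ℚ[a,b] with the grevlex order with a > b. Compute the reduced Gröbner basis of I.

G = {a² - 7/4a + 5/11b + 13/44, ab - 2a + 1, b² - 11/5a - 27/20b + 51/20}

f_1 = -2ab + 4a - 2, LT = ab.
f_2 = 11a² - 9ab - 5/4a + 5b - 23/4, LT = a².

S(f_1,f_2): lcm = a²b. S = 9/11ab² - 2a² + 5/44ab - 5/11b² + a + 23/44b.
  leading term ab²: subtract (-9/22b)·f_1 from 9/11ab² - 2a² + 5/44ab - 5/11b² + a + 23/44b → -2a² + 7/4ab - 5/11b² + a - 13/44b
  leading term a²: subtract (-2/11)·f_2 from -2a² + 7/4ab - 5/11b² + a - 13/44b → 5/44ab - 5/11b² + 17/22a + 27/44b - 23/22
  leading term ab: subtract (-5/88)·f_1 from 5/44ab - 5/11b² + 17/22a + 27/44b - 23/22 → -5/11b² + a + 27/44b - 51/44
  leading term b²: no divisor's leading term divides it; move -5/11b² to the remainder.
  leading term a: no divisor's leading term divides it; move a to the remainder.
  leading term b: no divisor's leading term divides it; move 27/44b to the remainder.
  leading term 1: no divisor's leading term divides it; move -51/44 to the remainder.
  remainder -5/11b² + a + 27/44b - 51/44 ≠ 0; add g_3 = -5/11b² + a + 27/44b - 51/44 to the basis.

S(f_1,g_3): lcm = ab². S = 11/5a² - 13/20ab - 51/20a + b.
  leading term a²: subtract (⅕)·f_2 from 11/5a² - 13/20ab - 51/20a + b → 23/20ab - 23/10a + 23/20
  leading term ab: subtract (-23/40)·f_1 from 23/20ab - 23/10a + 23/20 → 0
  remainder 0.

S(f_2,g_3): leading monomials are coprime, so the S-polynomial reduces to 0 (Buchberger's first criterion).
Every S-polynomial of the final basis reduces to 0, so we have a Gröbner basis.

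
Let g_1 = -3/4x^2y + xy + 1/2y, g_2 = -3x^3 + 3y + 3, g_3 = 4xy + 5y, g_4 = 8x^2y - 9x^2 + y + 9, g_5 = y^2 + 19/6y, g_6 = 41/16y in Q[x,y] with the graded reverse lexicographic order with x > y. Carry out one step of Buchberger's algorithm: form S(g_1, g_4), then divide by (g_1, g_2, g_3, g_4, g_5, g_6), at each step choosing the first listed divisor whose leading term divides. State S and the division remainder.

lcm(LM(g_1), LM(g_4)) = x^2y.
S = (lcm/LT(g_1))·g_1 − (lcm/LT(g_4))·g_4 = 9/8x^2 - 4/3xy - 19/24y - 9/8.
Reduce S modulo (g_1, g_2, g_3, g_4, g_5, g_6) in that order:
  leading term x^2: no divisor's leading term divides it; move 9/8x^2 to the remainder.
  leading term xy: subtract (-1/3)·g_3 from -4/3xy - 19/24y - 9/8 → 7/8y - 9/8
  leading term y: subtract (14/41)·g_6 from 7/8y - 9/8 → -9/8
  leading term 1: no divisor's leading term divides it; move -9/8 to the remainder.
The remainder 9/8x^2 - 9/8 is nonzero, so it would be added as the next basis element.
This is the inner loop of Buchberger's algorithm — each nonzero remainder becomes a new basis element.

S(g_1, g_4) = 9/8x^2 - 4/3xy - 19/24y - 9/8; remainder on division = 9/8x^2 - 9/8.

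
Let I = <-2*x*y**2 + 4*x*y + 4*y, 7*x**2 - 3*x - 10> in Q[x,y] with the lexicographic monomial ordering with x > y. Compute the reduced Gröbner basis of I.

f_1 = -2*x*y**2 + 4*x*y + 4*y, LT = x*y**2.
f_2 = 7*x**2 - 3*x - 10, LT = x**2.

S(f_1,f_2): lcm = x**2*y**2. S = -2*x**2*y + 3/7*x*y**2 - 2*x*y + 10/7*y**2.
  leading term x**2*y: subtract (-2/7*y)·f_2 from -2*x**2*y + 3/7*x*y**2 - 2*x*y + 10/7*y**2 → 3/7*x*y**2 - 20/7*x*y + 10/7*y**2 - 20/7*y
  leading term x*y**2: subtract (-3/14)·f_1 from 3/7*x*y**2 - 20/7*x*y + 10/7*y**2 - 20/7*y → -2*x*y + 10/7*y**2 - 2*y
  leading term x*y: no divisor's leading term divides it; move -2*x*y to the remainder.
  leading term y**2: no divisor's leading term divides it; move 10/7*y**2 to the remainder.
  leading term y: no divisor's leading term divides it; move -2*y to the remainder.
  remainder -2*x*y + 10/7*y**2 - 2*y ≠ 0; add g_3 = -2*x*y + 10/7*y**2 - 2*y to the basis.

S(f_1,g_3): lcm = x*y**2. S = -2*x*y + 5/7*y**3 - y**2 - 2*y.
  leading term x*y: subtract (1)·g_3 from -2*x*y + 5/7*y**3 - y**2 - 2*y → 5/7*y**3 - 17/7*y**2
  leading term y**3: no divisor's leading term divides it; move 5/7*y**3 to the remainder.
  leading term y**2: no divisor's leading term divides it; move -17/7*y**2 to the remainder.
  remainder 5/7*y**3 - 17/7*y**2 ≠ 0; add g_4 = 5/7*y**3 - 17/7*y**2 to the basis.

The other S-polynomials (S(f_2,g_3), S(f_1,g_4), S(f_2,g_4), S(g_3,g_4)) all reduce to 0 modulo the current basis, so we have a Gröbner basis.
Inter-reduce: drop elements whose leading term is divisible by another's, tail-reduce, and make monic.

G = {x**2 - 3/7*x - 10/7, x*y - 5/7*y**2 + y, y**3 - 17/5*y**2}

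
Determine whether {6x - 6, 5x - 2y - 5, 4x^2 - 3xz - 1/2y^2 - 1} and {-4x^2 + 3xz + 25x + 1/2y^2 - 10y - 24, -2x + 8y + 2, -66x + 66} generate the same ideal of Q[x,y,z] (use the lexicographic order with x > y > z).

Yes, the ideals are equal.

Equality of ideals is decidable: compute both reduced Gröbner bases (unique for the ordering) and check whether they agree.
Buchberger on the first generating set:
f_1 = 6x - 6, LT = x.
f_2 = 5x - 2y - 5, LT = x.
f_3 = 4x^2 - 3xz - 1/2y^2 - 1, LT = x^2.

S(f_1,f_2): lcm = x. S = 2/5y.
  leading term y: no divisor's leading term divides it; move 2/5y to the remainder.
  remainder 2/5y ≠ 0; add g_4 = 2/5y to the basis.

S(f_1,f_3): lcm = x^2. S = 3/4xz - x + 1/8y^2 + 1/4.
  leading term xz: subtract (1/8z)·f_1 from 3/4xz - x + 1/8y^2 + 1/4 → -x + 1/8y^2 + 3/4z + 1/4
  leading term x: subtract (-1/6)·f_1 from -x + 1/8y^2 + 3/4z + 1/4 → 1/8y^2 + 3/4z - 3/4
  leading term y^2: subtract (5/16y)·g_4 from 1/8y^2 + 3/4z - 3/4 → 3/4z - 3/4
  leading term z: no divisor's leading term divides it; move 3/4z to the remainder.
  leading term 1: no divisor's leading term divides it; move -3/4 to the remainder.
  remainder 3/4z - 3/4 ≠ 0; add g_5 = 3/4z - 3/4 to the basis.

The other S-polynomials (S(f_2,f_3), S(f_1,g_4), S(f_2,g_4), S(f_3,g_4), S(f_1,g_5), S(f_2,g_5), S(f_3,g_5), S(g_4,g_5)) all reduce to 0 modulo the current basis, so we have a Gröbner basis.
Inter-reduce: drop elements whose leading term is divisible by another's, tail-reduce, and make monic.
Reduced Gröbner basis: {x - 1, y, z - 1}.

Buchberger on the second generating set:
h_1 = -4x^2 + 3xz + 25x + 1/2y^2 - 10y - 24, LT = x^2.
h_2 = -2x + 8y + 2, LT = x.
h_3 = -66x + 66, LT = x.

S(h_1,h_2): lcm = x^2. S = 4xy - 3/4xz - 21/4x - 1/8y^2 + 5/2y + 6.
  leading term xy: subtract (-2y)·h_2 from 4xy - 3/4xz - 21/4x - 1/8y^2 + 5/2y + 6 → -3/4xz - 21/4x + 127/8y^2 + 13/2y + 6
  leading term xz: subtract (3/8z)·h_2 from -3/4xz - 21/4x + 127/8y^2 + 13/2y + 6 → -21/4x + 127/8y^2 - 3yz + 13/2y - 3/4z + 6
  leading term x: subtract (21/8)·h_2 from -21/4x + 127/8y^2 - 3yz + 13/2y - 3/4z + 6 → 127/8y^2 - 3yz - 29/2y - 3/4z + 3/4
  leading term y^2: no divisor's leading term divides it; move 127/8y^2 to the remainder.
  leading term yz: no divisor's leading term divides it; move -3yz to the remainder.
  leading term y: no divisor's leading term divides it; move -29/2y to the remainder.
  leading term z: no divisor's leading term divides it; move -3/4z to the remainder.
  leading term 1: no divisor's leading term divides it; move 3/4 to the remainder.
  remainder 127/8y^2 - 3yz - 29/2y - 3/4z + 3/4 ≠ 0; add k_4 = 127/8y^2 - 3yz - 29/2y - 3/4z + 3/4 to the basis.

S(h_1,h_3): lcm = x^2. S = -3/4xz - 21/4x - 1/8y^2 + 5/2y + 6.
  leading term xz: subtract (3/8z)·h_2 from -3/4xz - 21/4x - 1/8y^2 + 5/2y + 6 → -21/4x - 1/8y^2 - 3yz + 5/2y - 3/4z + 6
  leading term x: subtract (21/8)·h_2 from -21/4x - 1/8y^2 - 3yz + 5/2y - 3/4z + 6 → -1/8y^2 - 3yz - 37/2y - 3/4z + 3/4
  leading term y^2: subtract (-1/127)·k_4 from -1/8y^2 - 3yz - 37/2y - 3/4z + 3/4 → -384/127yz - 2364/127y - 96/127z + 96/127
  leading term yz: no divisor's leading term divides it; move -384/127yz to the remainder.
  leading term y: no divisor's leading term divides it; move -2364/127y to the remainder.
  leading term z: no divisor's leading term divides it; move -96/127z to the remainder.
  leading term 1: no divisor's leading term divides it; move 96/127 to the remainder.
  remainder -384/127yz - 2364/127y - 96/127z + 96/127 ≠ 0; add k_5 = -384/127yz - 2364/127y - 96/127z + 96/127 to the basis.

S(h_2,h_3): lcm = x. S = -4y.
  leading term y: no divisor's leading term divides it; move -4y to the remainder.
  remainder -4y ≠ 0; add k_6 = -4y to the basis.

S(k_5,k_6): lcm = yz. S = 197/32y + 1/4z - 1/4.
  leading term y: subtract (-197/128)·k_6 from 197/32y + 1/4z - 1/4 → 1/4z - 1/4
  leading term z: no divisor's leading term divides it; move 1/4z to the remainder.
  leading term 1: no divisor's leading term divides it; move -1/4 to the remainder.
  remainder 1/4z - 1/4 ≠ 0; add k_7 = 1/4z - 1/4 to the basis.

The other S-polynomials (S(h_1,k_4), S(h_2,k_4), S(h_3,k_4), S(h_1,k_5), S(h_2,k_5), S(h_3,k_5), S(k_4,k_5), S(h_1,k_6), S(h_2,k_6), S(h_3,k_6), S(k_4,k_6), S(h_1,k_7), S(h_2,k_7), S(h_3,k_7), S(k_4,k_7), S(k_5,k_7), S(k_6,k_7)) all reduce to 0 modulo the current basis, so we have a Gröbner basis.
Inter-reduce: drop elements whose leading term is divisible by another's, tail-reduce, and make monic.
Reduced Gröbner basis: {x - 1, y, z - 1}.

The two bases agree; hence the ideals are identical.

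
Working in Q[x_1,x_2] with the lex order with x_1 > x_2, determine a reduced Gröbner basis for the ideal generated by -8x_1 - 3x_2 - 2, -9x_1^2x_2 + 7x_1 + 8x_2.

G = {x_1 + 3/8x_2 + 1/4, x_2^3 + 4/3x_2^2 - 308/81x_2 + 112/81}

f_1 = -8x_1 - 3x_2 - 2, LT = x_1.
f_2 = -9x_1^2x_2 + 7x_1 + 8x_2, LT = x_1^2x_2.

S(f_1,f_2): lcm = x_1^2x_2. S = 3/8x_1x_2^2 + 1/4x_1x_2 + 7/9x_1 + 8/9x_2.
  reduce S modulo (f_1, f_2):
  remainder -9/64x_2^3 - 3/16x_2^2 + 77/144x_2 - 7/36 ≠ 0; add g_3 = -9/64x_2^3 - 3/16x_2^2 + 77/144x_2 - 7/36 to the basis.

The other S-polynomials (S(f_1,g_3), S(f_2,g_3)) all reduce to 0 modulo the current basis, so we have a Gröbner basis.
Inter-reduce: drop elements whose leading term is divisible by another's, tail-reduce, and make monic.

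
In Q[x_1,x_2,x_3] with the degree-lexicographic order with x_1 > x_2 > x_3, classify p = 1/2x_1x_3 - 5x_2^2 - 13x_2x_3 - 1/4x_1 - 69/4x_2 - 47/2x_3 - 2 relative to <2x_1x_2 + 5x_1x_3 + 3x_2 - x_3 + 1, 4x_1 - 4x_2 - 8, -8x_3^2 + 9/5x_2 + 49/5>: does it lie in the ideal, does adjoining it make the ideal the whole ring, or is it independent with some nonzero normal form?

First compute the reduced Gröbner basis of I by Buchberger's algorithm.
f_1 = 2x_1x_2 + 5x_1x_3 + 3x_2 - x_3 + 1, LT = x_1x_2.
f_2 = 4x_1 - 4x_2 - 8, LT = x_1.
f_3 = -8x_3^2 + 9/5x_2 + 49/5, LT = x_3^2.

S(f_1,f_2): lcm = x_1x_2. S = 5/2x_1x_3 + x_2^2 + 7/2x_2 - 1/2x_3 + 1/2.
  reduce S modulo (f_1, f_2, f_3):
  remainder x_2^2 + 5/2x_2x_3 + 7/2x_2 + 9/2x_3 + 1/2 ≠ 0; add h_4 = x_2^2 + 5/2x_2x_3 + 7/2x_2 + 9/2x_3 + 1/2 to the basis.

The other S-polynomials (S(f_1,f_3), S(f_2,f_3), S(f_1,h_4), S(f_2,h_4), S(f_3,h_4)) all reduce to 0 modulo the current basis, so we have a Gröbner basis.
Inter-reduce: drop elements whose leading term is divisible by another's, tail-reduce, and make monic.
Reduced Gröbner basis: {x_2^2 + 5/2x_2x_3 + 7/2x_2 + 9/2x_3 + 1/2, x_3^2 - 9/40x_2 - 49/40, x_1 - x_2 - 2}.
Label its elements g_1 = x_2^2 + 5/2x_2x_3 + 7/2x_2 + 9/2x_3 + 1/2, g_2 = x_3^2 - 9/40x_2 - 49/40, g_3 = x_1 - x_2 - 2.

Reduce p = 1/2x_1x_3 - 5x_2^2 - 13x_2x_3 - 1/4x_1 - 69/4x_2 - 47/2x_3 - 2 modulo G:
  leading term x_1x_3: subtract (1/2x_3)·g_3 from 1/2x_1x_3 - 5x_2^2 - 13x_2x_3 - 1/4x_1 - 69/4x_2 - 47/2x_3 - 2 → -5x_2^2 - 25/2x_2x_3 - 1/4x_1 - 69/4x_2 - 45/2x_3 - 2
  leading term x_2^2: subtract (-5)·g_1 from -5x_2^2 - 25/2x_2x_3 - 1/4x_1 - 69/4x_2 - 45/2x_3 - 2 → -1/4x_1 + 1/4x_2 + 1/2
  leading term x_1: subtract (-1/4)·g_3 from -1/4x_1 + 1/4x_2 + 1/2 → 0
  normal form = 0.
Since the normal form is 0, p ∈ I.

Ideal membership is decidable via reduction modulo a Gröbner basis.

1/2x_1x_3 - 5x_2^2 - 13x_2x_3 - 1/4x_1 - 69/4x_2 - 47/2x_3 - 2 lies in I (it reduces to 0).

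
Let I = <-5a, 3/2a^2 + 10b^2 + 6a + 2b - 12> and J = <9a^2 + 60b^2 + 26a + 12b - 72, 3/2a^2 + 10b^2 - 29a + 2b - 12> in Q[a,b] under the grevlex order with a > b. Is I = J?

Yes, the ideals are equal.

Equality of ideals is decidable: compute both reduced Gröbner bases (unique for the ordering) and check whether they agree.
Buchberger on the first generating set:
f_1 = -5a, LT = a.
f_2 = 3/2a^2 + 10b^2 + 6a + 2b - 12, LT = a^2.

S(f_1,f_2): lcm = a^2. S = -20/3b^2 - 4a - 4/3b + 8.
  leading term b^2: no divisor's leading term divides it; move -20/3b^2 to the remainder.
  leading term a: subtract (4/5)·f_1 from -4a - 4/3b + 8 → -4/3b + 8
  leading term b: no divisor's leading term divides it; move -4/3b to the remainder.
  leading term 1: no divisor's leading term divides it; move 8 to the remainder.
  remainder -20/3b^2 - 4/3b + 8 ≠ 0; add g_3 = -20/3b^2 - 4/3b + 8 to the basis.

S(f_1,g_3): leading monomials are coprime, so the S-polynomial reduces to 0 (Buchberger's first criterion).
S(f_2,g_3): leading monomials are coprime, so the S-polynomial reduces to 0 (Buchberger's first criterion).
Every S-polynomial of the final basis reduces to 0, so we have a Gröbner basis.
Inter-reduce: drop elements whose leading term is divisible by another's, tail-reduce, and make monic.
Reduced Gröbner basis: {b^2 + 1/5b - 6/5, a}.

Buchberger on the second generating set:
h_1 = 9a^2 + 60b^2 + 26a + 12b - 72, LT = a^2.
h_2 = 3/2a^2 + 10b^2 - 29a + 2b - 12, LT = a^2.

S(h_1,h_2): lcm = a^2. S = 200/9a.
  leading term a: no divisor's leading term divides it; move 200/9a to the remainder.
  remainder 200/9a ≠ 0; add k_3 = 200/9a to the basis.

S(h_1,k_3): lcm = a^2. S = 20/3b^2 + 26/9a + 4/3b - 8.
  leading term b^2: no divisor's leading term divides it; move 20/3b^2 to the remainder.
  leading term a: subtract (13/100)·k_3 from 26/9a + 4/3b - 8 → 4/3b - 8
  leading term b: no divisor's leading term divides it; move 4/3b to the remainder.
  leading term 1: no divisor's leading term divides it; move -8 to the remainder.
  remainder 20/3b^2 + 4/3b - 8 ≠ 0; add k_4 = 20/3b^2 + 4/3b - 8 to the basis.

S(h_2,k_3): lcm = a^2. S = 20/3b^2 - 58/3a + 4/3b - 8.
  leading term b^2: subtract (1)·k_4 from 20/3b^2 - 58/3a + 4/3b - 8 → -58/3a
  leading term a: subtract (-87/100)·k_3 from -58/3a → 0
  remainder 0.

S(h_1,k_4): leading monomials are coprime, so the S-polynomial reduces to 0 (Buchberger's first criterion).
S(h_2,k_4): leading monomials are coprime, so the S-polynomial reduces to 0 (Buchberger's first criterion).
S(k_3,k_4): leading monomials are coprime, so the S-polynomial reduces to 0 (Buchberger's first criterion).
Every S-polynomial of the final basis reduces to 0, so we have a Gröbner basis.
Inter-reduce: drop elements whose leading term is divisible by another's, tail-reduce, and make monic.
Reduced Gröbner basis: {b^2 + 1/5b - 6/5, a}.

Same reduced basis, so the two generating sets span the same ideal.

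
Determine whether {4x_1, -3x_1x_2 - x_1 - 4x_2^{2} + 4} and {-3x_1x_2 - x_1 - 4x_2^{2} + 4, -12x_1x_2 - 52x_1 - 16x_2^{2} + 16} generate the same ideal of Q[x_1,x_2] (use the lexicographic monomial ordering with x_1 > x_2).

Yes, the ideals are equal.

Since reduced Gröbner bases are canonical representatives of ideals under a given ordering, it suffices to compute and compare them.
Buchberger on the first generating set:
f_1 = 4x_1, LT = x_1.
f_2 = -3x_1x_2 - x_1 - 4x_2^{2} + 4, LT = x_1x_2.

S(f_1,f_2): lcm = x_1x_2. S = -\tfrac{1}{3}x_1 - \tfrac{4}{3}x_2^{2} + \tfrac{4}{3}.
  leading term x_1: subtract (-\tfrac{1}{12})·f_1 from -\tfrac{1}{3}x_1 - \tfrac{4}{3}x_2^{2} + \tfrac{4}{3} → -\tfrac{4}{3}x_2^{2} + \tfrac{4}{3}
  leading term x_2^{2}: no divisor's leading term divides it; move -\tfrac{4}{3}x_2^{2} to the remainder.
  leading term 1: no divisor's leading term divides it; move \tfrac{4}{3} to the remainder.
  remainder -\tfrac{4}{3}x_2^{2} + \tfrac{4}{3} ≠ 0; add g_3 = -\tfrac{4}{3}x_2^{2} + \tfrac{4}{3} to the basis.

The other S-polynomials (S(f_1,g_3), S(f_2,g_3)) all reduce to 0 modulo the current basis, so we have a Gröbner basis.
Inter-reduce: drop elements whose leading term is divisible by another's, tail-reduce, and make monic.
Reduced Gröbner basis: {x_1, x_2^{2} - 1}.

Buchberger on the second generating set:
h_1 = -3x_1x_2 - x_1 - 4x_2^{2} + 4, LT = x_1x_2.
h_2 = -12x_1x_2 - 52x_1 - 16x_2^{2} + 16, LT = x_1x_2.

S(h_1,h_2): lcm = x_1x_2. S = -4x_1.
  leading term x_1: no divisor's leading term divides it; move -4x_1 to the remainder.
  remainder -4x_1 ≠ 0; add k_3 = -4x_1 to the basis.

S(h_1,k_3): lcm = x_1x_2. S = \tfrac{1}{3}x_1 + \tfrac{4}{3}x_2^{2} - \tfrac{4}{3}.
  leading term x_1: subtract (-\tfrac{1}{12})·k_3 from \tfrac{1}{3}x_1 + \tfrac{4}{3}x_2^{2} - \tfrac{4}{3} → \tfrac{4}{3}x_2^{2} - \tfrac{4}{3}
  leading term x_2^{2}: no divisor's leading term divides it; move \tfrac{4}{3}x_2^{2} to the remainder.
  leading term 1: no divisor's leading term divides it; move -\tfrac{4}{3} to the remainder.
  remainder \tfrac{4}{3}x_2^{2} - \tfrac{4}{3} ≠ 0; add k_4 = \tfrac{4}{3}x_2^{2} - \tfrac{4}{3} to the basis.

The other S-polynomials (S(h_2,k_3), S(h_1,k_4), S(h_2,k_4), S(k_3,k_4)) all reduce to 0 modulo the current basis, so we have a Gröbner basis.
Inter-reduce: drop elements whose leading term is divisible by another's, tail-reduce, and make monic.
Reduced Gröbner basis: {x_1, x_2^{2} - 1}.

These coincide, so the ideals are equal.
The choice of monomial ordering does not affect the verdict — as long as both bases are computed under the same ordering, their equality decides ideal equality.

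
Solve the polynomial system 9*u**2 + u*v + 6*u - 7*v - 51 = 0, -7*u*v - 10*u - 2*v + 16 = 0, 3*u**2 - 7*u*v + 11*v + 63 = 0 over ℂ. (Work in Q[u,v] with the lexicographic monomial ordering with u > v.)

{(-2, -3)}

Compute a lex Gröbner basis by Buchberger's algorithm.
f_1 = 9*u**2 + u*v + 6*u - 7*v - 51, LT = u**2.
f_2 = -7*u*v - 10*u - 2*v + 16, LT = u*v.
f_3 = 3*u**2 - 7*u*v + 11*v + 63, LT = u**2.

S(f_1,f_2): lcm = u**2*v. S = -10/7*u**2 + 1/9*u*v**2 + 8/21*u*v + 16/7*u - 7/9*v**2 - 17/3*v.
  leading term u**2: subtract (-10/63)·f_1 from -10/7*u**2 + 1/9*u*v**2 + 8/21*u*v + 16/7*u - 7/9*v**2 - 17/3*v → 1/9*u*v**2 + 34/63*u*v + 68/21*u - 7/9*v**2 - 61/9*v - 170/21
  leading term u*v**2: subtract (-1/63*v)·f_2 from 1/9*u*v**2 + 34/63*u*v + 68/21*u - 7/9*v**2 - 61/9*v - 170/21 → 8/21*u*v + 68/21*u - 17/21*v**2 - 137/21*v - 170/21
  leading term u*v: subtract (-8/147)·f_2 from 8/21*u*v + 68/21*u - 17/21*v**2 - 137/21*v - 170/21 → 132/49*u - 17/21*v**2 - 325/49*v - 354/49
  leading term u: no divisor's leading term divides it; move 132/49*u to the remainder.
  leading term v**2: no divisor's leading term divides it; move -17/21*v**2 to the remainder.
  leading term v: no divisor's leading term divides it; move -325/49*v to the remainder.
  leading term 1: no divisor's leading term divides it; move -354/49 to the remainder.
  remainder 132/49*u - 17/21*v**2 - 325/49*v - 354/49 ≠ 0; add h_4 = 132/49*u - 17/21*v**2 - 325/49*v - 354/49 to the basis.

S(f_1,f_3): lcm = u**2. S = 22/9*u*v + 2/3*u - 40/9*v - 80/3.
  leading term u*v: subtract (-22/63)·f_2 from 22/9*u*v + 2/3*u - 40/9*v - 80/3 → -178/63*u - 36/7*v - 1328/63
  leading term u: subtract (-623/594)·h_4 from -178/63*u - 36/7*v - 1328/63 → -1513/1782*v**2 - 7187/594*v - 2837/99
  leading term v**2: no divisor's leading term divides it; move -1513/1782*v**2 to the remainder.
  leading term v: no divisor's leading term divides it; move -7187/594*v to the remainder.
  leading term 1: no divisor's leading term divides it; move -2837/99 to the remainder.
  remainder -1513/1782*v**2 - 7187/594*v - 2837/99 ≠ 0; add h_5 = -1513/1782*v**2 - 7187/594*v - 2837/99 to the basis.

S(f_2,f_3): lcm = u**2*v. S = 10/7*u**2 + 7/3*u*v**2 + 2/7*u*v - 16/7*u - 11/3*v**2 - 21*v.
  leading term u**2: subtract (10/63)·f_1 from 10/7*u**2 + 7/3*u*v**2 + 2/7*u*v - 16/7*u - 11/3*v**2 - 21*v → 7/3*u*v**2 + 8/63*u*v - 68/21*u - 11/3*v**2 - 179/9*v + 170/21
  leading term u*v**2: subtract (-1/3*v)·f_2 from 7/3*u*v**2 + 8/63*u*v - 68/21*u - 11/3*v**2 - 179/9*v + 170/21 → -202/63*u*v - 68/21*u - 13/3*v**2 - 131/9*v + 170/21
  leading term u*v: subtract (202/441)·f_2 from -202/63*u*v - 68/21*u - 13/3*v**2 - 131/9*v + 170/21 → 592/441*u - 13/3*v**2 - 2005/147*v + 338/441
  leading term u: subtract (148/297)·h_4 from 592/441*u - 13/3*v**2 - 2005/147*v + 338/441 → -24511/6237*v**2 - 21485/2079*v + 3026/693
  leading term v**2: subtract (49022/10591)·h_5 from -24511/6237*v**2 - 21485/2079*v + 3026/693 → 1451048/31773*v + 1451048/10591
  leading term v: no divisor's leading term divides it; move 1451048/31773*v to the remainder.
  leading term 1: no divisor's leading term divides it; move 1451048/10591 to the remainder.
  remainder 1451048/31773*v + 1451048/10591 ≠ 0; add h_6 = 1451048/31773*v + 1451048/10591 to the basis.

The other S-polynomials (S(f_1,h_4), S(f_2,h_4), S(f_3,h_4), S(f_1,h_5), S(f_2,h_5), S(f_3,h_5), S(h_4,h_5), S(f_1,h_6), S(f_2,h_6), S(f_3,h_6), S(h_4,h_6), S(h_5,h_6)) all reduce to 0 modulo the current basis, so we have a Gröbner basis.
Inter-reduce: drop elements whose leading term is divisible by another's, tail-reduce, and make monic.
Reduced Gröbner basis: {u + 2, v + 3}.

A lex Gröbner basis eliminates variables successively. Here v + 3 depends only on v, with roots {-3}; lifting each root through the earlier basis elements recovers the full solutions.
  v = -3: the earlier basis element becomes u + 2 = 0, giving u = -2 — point (-2, -3).
Substituting each solution back into the original system confirms all equations vanish.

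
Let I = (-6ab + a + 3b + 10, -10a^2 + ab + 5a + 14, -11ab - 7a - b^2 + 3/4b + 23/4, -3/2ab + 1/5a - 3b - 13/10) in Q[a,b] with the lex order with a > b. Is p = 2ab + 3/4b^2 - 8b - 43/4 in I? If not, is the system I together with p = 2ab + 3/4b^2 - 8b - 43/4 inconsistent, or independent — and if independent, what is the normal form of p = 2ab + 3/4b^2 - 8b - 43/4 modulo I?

First compute the reduced Gröbner basis of I by Buchberger's algorithm.
f_1 = -6ab + a + 3b + 10, LT = ab.
f_2 = -10a^2 + ab + 5a + 14, LT = a^2.
f_3 = -11ab - 7a - b^2 + 3/4b + 23/4, LT = ab.
f_4 = -3/2ab + 1/5a - 3b - 13/10, LT = ab.

S(f_1,f_2): lcm = a^2b. S = -1/6a^2 + 1/10ab^2 - 5/3a + 7/5b.
  leading term a^2: subtract (1/60)·f_2 from -1/6a^2 + 1/10ab^2 - 5/3a + 7/5b → 1/10ab^2 - 1/60ab - 7/4a + 7/5b - 7/30
  leading term ab^2: subtract (-1/60b)·f_1 from 1/10ab^2 - 1/60ab - 7/4a + 7/5b - 7/30 → -7/4a + 1/20b^2 + 47/30b - 7/30
  leading term a: no divisor's leading term divides it; move -7/4a to the remainder.
  leading term b^2: no divisor's leading term divides it; move 1/20b^2 to the remainder.
  leading term b: no divisor's leading term divides it; move 47/30b to the remainder.
  leading term 1: no divisor's leading term divides it; move -7/30 to the remainder.
  remainder -7/4a + 1/20b^2 + 47/30b - 7/30 ≠ 0; add h_5 = -7/4a + 1/20b^2 + 47/30b - 7/30 to the basis.

S(f_1,f_3): lcm = ab. S = -53/66a - 1/11b^2 - 19/44b - 151/132.
  leading term a: subtract (106/231)·h_5 from -53/66a - 1/11b^2 - 19/44b - 151/132 → -263/2310b^2 - 15949/13860b - 2053/1980
  leading term b^2: no divisor's leading term divides it; move -263/2310b^2 to the remainder.
  leading term b: no divisor's leading term divides it; move -15949/13860b to the remainder.
  leading term 1: no divisor's leading term divides it; move -2053/1980 to the remainder.
  remainder -263/2310b^2 - 15949/13860b - 2053/1980 ≠ 0; add h_6 = -263/2310b^2 - 15949/13860b - 2053/1980 to the basis.

S(f_1,f_4): lcm = ab. S = -1/30a - 5/2b - 38/15.
  leading term a: subtract (2/105)·h_5 from -1/30a - 5/2b - 38/15 → -1/1050b^2 - 7969/3150b - 569/225
  leading term b^2: subtract (11/1315)·h_6 from -1/1050b^2 - 7969/3150b - 569/225 → -39769/15780b - 39769/15780
  leading term b: no divisor's leading term divides it; move -39769/15780b to the remainder.
  leading term 1: no divisor's leading term divides it; move -39769/15780 to the remainder.
  remainder -39769/15780b - 39769/15780 ≠ 0; add h_7 = -39769/15780b - 39769/15780 to the basis.

The other S-polynomials (S(f_2,f_3), S(f_2,f_4), S(f_3,f_4), S(f_1,h_5), S(f_2,h_5), S(f_3,h_5), S(f_4,h_5), S(f_1,h_6), S(f_2,h_6), S(f_3,h_6), S(f_4,h_6), S(h_5,h_6), S(f_1,h_7), S(f_2,h_7), S(f_3,h_7), S(f_4,h_7), S(h_5,h_7), S(h_6,h_7)) all reduce to 0 modulo the current basis, so we have a Gröbner basis.
Inter-reduce: drop elements whose leading term is divisible by another's, tail-reduce, and make monic.
Reduced Gröbner basis: {a + 1, b + 1}.
Label its elements g_1 = a + 1, g_2 = b + 1.

Reduce p = 2ab + 3/4b^2 - 8b - 43/4 modulo G:
  leading term ab: subtract (2b)·g_1 from 2ab + 3/4b^2 - 8b - 43/4 → 3/4b^2 - 10b - 43/4
  leading term b^2: subtract (3/4b)·g_2 from 3/4b^2 - 10b - 43/4 → -43/4b - 43/4
  leading term b: subtract (-43/4)·g_2 from -43/4b - 43/4 → 0
  normal form = 0.
Since the normal form is 0, p ∈ I.

2ab + 3/4b^2 - 8b - 43/4 lies in I (it reduces to 0).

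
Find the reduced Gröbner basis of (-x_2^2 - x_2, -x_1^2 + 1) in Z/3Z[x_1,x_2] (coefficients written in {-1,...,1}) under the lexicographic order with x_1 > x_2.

The reduced Gröbner basis is the canonical form of the ideal for this ordering.

f_1 = -x_2^2 - x_2, LT = x_2^2.
f_2 = -x_1^2 + 1, LT = x_1^2.

The S-polynomials (S(f_1,f_2)) all reduce to 0 modulo the current basis, so we have a Gröbner basis.

G = {x_1^2 - 1, x_2^2 + x_2}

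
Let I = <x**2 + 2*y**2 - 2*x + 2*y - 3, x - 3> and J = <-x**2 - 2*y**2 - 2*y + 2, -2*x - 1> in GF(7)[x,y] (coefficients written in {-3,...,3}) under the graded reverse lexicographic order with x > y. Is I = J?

Two ideals are equal iff their reduced Gröbner bases coincide (the reduced basis is unique for a fixed ordering).
Buchberger on the first generating set:
f_1 = x**2 + 2*y**2 - 2*x + 2*y - 3, LT = x**2.
f_2 = x - 3, LT = x.

S(f_1,f_2): lcm = x**2. S = 2*y**2 + x + 2*y - 3.
  leading term y**2: no divisor's leading term divides it; move 2*y**2 to the remainder.
  leading term x: subtract (1)·f_2 from x + 2*y - 3 → 2*y
  leading term y: no divisor's leading term divides it; move 2*y to the remainder.
  remainder 2*y**2 + 2*y ≠ 0; add g_3 = 2*y**2 + 2*y to the basis.

The other S-polynomials (S(f_1,g_3), S(f_2,g_3)) all reduce to 0 modulo the current basis, so we have a Gröbner basis.
Inter-reduce: drop elements whose leading term is divisible by another's, tail-reduce, and make monic.
Reduced Gröbner basis: {y**2 + y, x - 3}.

Buchberger on the second generating set:
h_1 = -x**2 - 2*y**2 - 2*y + 2, LT = x**2.
h_2 = -2*x - 1, LT = x.

S(h_1,h_2): lcm = x**2. S = 2*y**2 + 3*x + 2*y - 2.
  leading term y**2: no divisor's leading term divides it; move 2*y**2 to the remainder.
  leading term x: subtract (2)·h_2 from 3*x + 2*y - 2 → 2*y
  leading term y: no divisor's leading term divides it; move 2*y to the remainder.
  remainder 2*y**2 + 2*y ≠ 0; add k_3 = 2*y**2 + 2*y to the basis.

The other S-polynomials (S(h_1,k_3), S(h_2,k_3)) all reduce to 0 modulo the current basis, so we have a Gröbner basis.
Inter-reduce: drop elements whose leading term is divisible by another's, tail-reduce, and make monic.
Reduced Gröbner basis: {y**2 + y, x - 3}.

The two bases agree; hence the ideals are identical.

Yes, the ideals are equal.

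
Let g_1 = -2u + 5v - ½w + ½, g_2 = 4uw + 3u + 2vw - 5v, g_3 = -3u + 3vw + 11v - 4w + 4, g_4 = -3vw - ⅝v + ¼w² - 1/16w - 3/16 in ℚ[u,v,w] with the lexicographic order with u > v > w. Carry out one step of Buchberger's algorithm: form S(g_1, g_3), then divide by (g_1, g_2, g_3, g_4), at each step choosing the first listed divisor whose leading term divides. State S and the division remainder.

lcm(LM(g_1), LM(g_3)) = u.
S = (lcm/LT(g_1))·g_1 − (lcm/LT(g_3))·g_3 = vw + 7/6v - 13/12w + 13/12.
Reduce S modulo (g_1, g_2, g_3, g_4) in that order:
  leading term vw: subtract (-⅓)·g_4 from vw + 7/6v - 13/12w + 13/12 → 23/24v + 1/12w² - 53/48w + 49/48
  leading term v: no divisor's leading term divides it; move 23/24v to the remainder.
  leading term w²: no divisor's leading term divides it; move 1/12w² to the remainder.
  leading term w: no divisor's leading term divides it; move -53/48w to the remainder.
  leading term 1: no divisor's leading term divides it; move 49/48 to the remainder.
The remainder 23/24v + 1/12w² - 53/48w + 49/48 is nonzero, so it would be added as the next basis element.

S(g_1, g_3) = vw + 7/6v - 13/12w + 13/12; remainder on division = 23/24v + 1/12w² - 53/48w + 49/48.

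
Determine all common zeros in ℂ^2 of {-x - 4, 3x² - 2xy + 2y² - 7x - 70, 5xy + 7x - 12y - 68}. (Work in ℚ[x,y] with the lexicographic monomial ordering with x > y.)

{(-4, -3)}

Compute a lex Gröbner basis by Buchberger's algorithm.
f_1 = -x - 4, LT = x.
f_2 = 3x² - 2xy - 7x + 2y² - 70, LT = x².
f_3 = 5xy + 7x - 12y - 68, LT = xy.

S(f_1,f_2): lcm = x². S = ⅔xy + 19/3x - ⅔y² + 70/3.
  leading term xy: subtract (-⅔y)·f_1 from ⅔xy + 19/3x - ⅔y² + 70/3 → 19/3x - ⅔y² - 8/3y + 70/3
  leading term x: subtract (-19/3)·f_1 from 19/3x - ⅔y² - 8/3y + 70/3 → -⅔y² - 8/3y - 2
  leading term y²: no divisor's leading term divides it; move -⅔y² to the remainder.
  leading term y: no divisor's leading term divides it; move -8/3y to the remainder.
  leading term 1: no divisor's leading term divides it; move -2 to the remainder.
  remainder -⅔y² - 8/3y - 2 ≠ 0; add h_4 = -⅔y² - 8/3y - 2 to the basis.

S(f_1,f_3): lcm = xy. S = -7/5x + 32/5y + 68/5.
  leading term x: subtract (7/5)·f_1 from -7/5x + 32/5y + 68/5 → 32/5y + 96/5
  leading term y: no divisor's leading term divides it; move 32/5y to the remainder.
  leading term 1: no divisor's leading term divides it; move 96/5 to the remainder.
  remainder 32/5y + 96/5 ≠ 0; add h_5 = 32/5y + 96/5 to the basis.

The other S-polynomials (S(f_2,f_3), S(f_1,h_4), S(f_2,h_4), S(f_3,h_4), S(f_1,h_5), S(f_2,h_5), S(f_3,h_5), S(h_4,h_5)) all reduce to 0 modulo the current basis, so we have a Gröbner basis.
Inter-reduce: drop elements whose leading term is divisible by another's, tail-reduce, and make monic.
Reduced Gröbner basis: {x + 4, y + 3}.

Elimination: the polynomial y + 3 lies in the elimination ideal for y, so y ∈ {-3}. For each such y, the remaining basis elements (now univariate) give the rest of the solution.
  y = -3: the earlier basis element becomes x + 4 = 0, giving x = -4 — point (-4, -3).
Substituting each solution back into the original system confirms all equations vanish.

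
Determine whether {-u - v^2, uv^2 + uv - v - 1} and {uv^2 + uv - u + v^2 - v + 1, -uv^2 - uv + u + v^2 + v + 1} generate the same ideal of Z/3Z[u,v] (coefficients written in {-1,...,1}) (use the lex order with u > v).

No, the ideals differ.

For a fixed monomial order, each ideal has a unique reduced Gröbner basis; comparing bases decides equality.
Buchberger on the first generating set:
f_1 = -u - v^2, LT = u.
f_2 = uv^2 + uv - v - 1, LT = uv^2.

S(f_1,f_2): lcm = uv^2. S = -uv + v^4 + v + 1.
  leading term uv: subtract (v)·f_1 from -uv + v^4 + v + 1 → v^4 + v^3 + v + 1
  leading term v^4: no divisor's leading term divides it; move v^4 to the remainder.
  leading term v^3: no divisor's leading term divides it; move v^3 to the remainder.
  leading term v: no divisor's leading term divides it; move v to the remainder.
  leading term 1: no divisor's leading term divides it; move 1 to the remainder.
  remainder v^4 + v^3 + v + 1 ≠ 0; add g_3 = v^4 + v^3 + v + 1 to the basis.

The other S-polynomials (S(f_1,g_3), S(f_2,g_3)) all reduce to 0 modulo the current basis, so we have a Gröbner basis.
Inter-reduce: drop elements whose leading term is divisible by another's, tail-reduce, and make monic.
Reduced Gröbner basis: {u + v^2, v^4 + v^3 + v + 1}.

Buchberger on the second generating set:
h_1 = uv^2 + uv - u + v^2 - v + 1, LT = uv^2.
h_2 = -uv^2 - uv + u + v^2 + v + 1, LT = uv^2.

S(h_1,h_2): lcm = uv^2. S = -v^2 - 1.
  leading term v^2: no divisor's leading term divides it; move -v^2 to the remainder.
  leading term 1: no divisor's leading term divides it; move -1 to the remainder.
  remainder -v^2 - 1 ≠ 0; add k_3 = -v^2 - 1 to the basis.

S(h_1,k_3): lcm = uv^2. S = uv + u + v^2 - v + 1.
  leading term uv: no divisor's leading term divides it; move uv to the remainder.
  leading term u: no divisor's leading term divides it; move u to the remainder.
  leading term v^2: subtract (-1)·k_3 from v^2 - v + 1 → -v
  leading term v: no divisor's leading term divides it; move -v to the remainder.
  remainder uv + u - v ≠ 0; add k_4 = uv + u - v to the basis.

S(h_1,k_4): lcm = uv^2. S = -u - v^2 - v + 1.
  leading term u: no divisor's leading term divides it; move -u to the remainder.
  leading term v^2: subtract (1)·k_3 from -v^2 - v + 1 → -v - 1
  leading term v: no divisor's leading term divides it; move -v to the remainder.
  leading term 1: no divisor's leading term divides it; move -1 to the remainder.
  remainder -u - v - 1 ≠ 0; add k_5 = -u - v - 1 to the basis.

The other S-polynomials (S(h_2,k_3), S(h_2,k_4), S(k_3,k_4), S(h_1,k_5), S(h_2,k_5), S(k_3,k_5), S(k_4,k_5)) all reduce to 0 modulo the current basis, so we have a Gröbner basis.
Inter-reduce: drop elements whose leading term is divisible by another's, tail-reduce, and make monic.
Reduced Gröbner basis: {u + v + 1, v^2 + 1}.

The bases are distinct; the ideals are different.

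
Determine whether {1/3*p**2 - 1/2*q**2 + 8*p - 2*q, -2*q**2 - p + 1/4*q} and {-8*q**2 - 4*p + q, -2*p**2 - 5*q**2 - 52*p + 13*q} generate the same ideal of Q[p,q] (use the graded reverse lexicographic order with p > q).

For a fixed monomial order, each ideal has a unique reduced Gröbner basis; comparing bases decides equality.
Buchberger on the first generating set:
f_1 = 1/3*p**2 - 1/2*q**2 + 8*p - 2*q, LT = p**2.
f_2 = -2*q**2 - p + 1/4*q, LT = q**2.

The S-polynomials (S(f_1,f_2)) all reduce to 0 modulo the current basis, so we have a Gröbner basis.
Inter-reduce: drop elements whose leading term is divisible by another's, tail-reduce, and make monic.
Reduced Gröbner basis: {p**2 + 99/4*p - 99/16*q, q**2 + 1/2*p - 1/8*q}.

Buchberger on the second generating set:
h_1 = -8*q**2 - 4*p + q, LT = q**2.
h_2 = -2*p**2 - 5*q**2 - 52*p + 13*q, LT = p**2.

The S-polynomials (S(h_1,h_2)) all reduce to 0 modulo the current basis, so we have a Gröbner basis.
Inter-reduce: drop elements whose leading term is divisible by another's, tail-reduce, and make monic.
Reduced Gröbner basis: {p**2 + 99/4*p - 99/16*q, q**2 + 1/2*p - 1/8*q}.

These coincide, so the ideals are equal.
The same test decides containment: I ⊆ J iff every generator of I reduces to 0 modulo a Gröbner basis of J.

Yes, the ideals are equal.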